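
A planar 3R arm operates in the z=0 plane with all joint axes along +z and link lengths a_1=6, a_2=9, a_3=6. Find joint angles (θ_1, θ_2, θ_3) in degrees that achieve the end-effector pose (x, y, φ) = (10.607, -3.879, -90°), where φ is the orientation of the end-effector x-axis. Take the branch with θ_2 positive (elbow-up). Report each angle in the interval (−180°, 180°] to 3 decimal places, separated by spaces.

-44.999 89.996 -134.997

wrist centre = target − a_3·(cos φ, sin φ) = (10.6070, 2.1210)
cos θ_2 = (117.0071−6²−9²)/(2·6·9) = 0.0001; θ_2 = 89.9962° (elbow-up)
β = atan2(2.1210,10.6070) = 11.3079°; ψ = atan2(9.0000,6.0006) = 56.3073°
θ_1 = β − ψ = -44.9995°
θ_3 = φ − θ_1 − θ_2 = -134.9968° (wrapped to (-180°,180°])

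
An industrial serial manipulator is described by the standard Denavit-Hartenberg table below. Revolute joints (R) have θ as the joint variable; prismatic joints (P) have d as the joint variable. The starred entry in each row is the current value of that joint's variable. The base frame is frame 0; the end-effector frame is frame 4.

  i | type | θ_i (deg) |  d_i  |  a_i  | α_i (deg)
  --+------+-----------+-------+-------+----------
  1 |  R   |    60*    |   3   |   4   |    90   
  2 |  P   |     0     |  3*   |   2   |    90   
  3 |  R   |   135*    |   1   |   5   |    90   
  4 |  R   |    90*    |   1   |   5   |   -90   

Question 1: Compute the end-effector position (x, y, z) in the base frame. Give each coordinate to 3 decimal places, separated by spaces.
7.858 -0.875 -3.000

after link 1: o_1 = (2.0000, 3.4641, 3.0000)
after link 2: o_2 = (5.5981, 3.6962, 3.0000)
after link 3: o_3 = (6.8922, -1.1335, 2.0000)
after link 4: o_4 = (7.8581, -0.8747, -3.0000)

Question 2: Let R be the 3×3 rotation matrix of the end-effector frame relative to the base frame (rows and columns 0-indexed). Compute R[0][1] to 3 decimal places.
-0.966

End-effector y-axis (col 1 of R) = (-0.9659,-0.2588,-0.0000)
R[0][1] = -0.9659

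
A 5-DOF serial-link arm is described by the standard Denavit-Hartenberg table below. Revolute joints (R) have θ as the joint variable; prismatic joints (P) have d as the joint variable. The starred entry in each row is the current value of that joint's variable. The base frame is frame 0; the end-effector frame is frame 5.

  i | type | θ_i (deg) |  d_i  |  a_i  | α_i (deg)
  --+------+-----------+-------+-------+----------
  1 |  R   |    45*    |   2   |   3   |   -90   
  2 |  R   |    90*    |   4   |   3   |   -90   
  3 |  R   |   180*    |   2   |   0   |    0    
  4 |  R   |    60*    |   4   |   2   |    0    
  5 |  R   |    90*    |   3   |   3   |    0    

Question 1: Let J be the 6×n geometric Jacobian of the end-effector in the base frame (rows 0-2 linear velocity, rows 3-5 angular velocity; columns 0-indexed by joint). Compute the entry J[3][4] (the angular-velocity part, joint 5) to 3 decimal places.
axis z_4 = (-0.7071,-0.7071,-0.0000); lever o_n−o_4 = (-3.1820,-1.0607,-2.5981)
cross product → J_v[:, 4] = (1.8371,-1.8371,-1.5000)
J_ω[:, 4] = z_4
entry J[3][4] = -0.7071

-0.707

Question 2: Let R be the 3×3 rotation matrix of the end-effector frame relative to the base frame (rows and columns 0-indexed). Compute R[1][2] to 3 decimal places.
End-effector z-axis (col 2 of R) = (-0.7071,-0.7071,-0.0000)
R[1][2] = -0.7071

-0.707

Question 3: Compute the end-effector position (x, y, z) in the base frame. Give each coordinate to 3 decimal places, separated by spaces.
-9.356 0.871 -2.598

after link 1: o_1 = (2.1213, 2.1213, 2.0000)
after link 2: o_2 = (-0.7071, 4.9497, -1.0000)
after link 3: o_3 = (-2.1213, 3.5355, -1.0000)
after link 4: o_4 = (-6.1745, 1.9319, 0.0000)
after link 5: o_5 = (-9.3565, 0.8712, -2.5981)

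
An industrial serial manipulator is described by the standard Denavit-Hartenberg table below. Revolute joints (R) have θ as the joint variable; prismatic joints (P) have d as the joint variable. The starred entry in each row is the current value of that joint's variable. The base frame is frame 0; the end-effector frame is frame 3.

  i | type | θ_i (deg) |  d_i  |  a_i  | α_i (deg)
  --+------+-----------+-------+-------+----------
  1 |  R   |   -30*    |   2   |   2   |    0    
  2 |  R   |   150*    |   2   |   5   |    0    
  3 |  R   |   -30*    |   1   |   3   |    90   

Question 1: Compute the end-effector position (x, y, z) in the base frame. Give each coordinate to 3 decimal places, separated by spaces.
after link 1: o_1 = (1.7321, -1.0000, 2.0000)
after link 2: o_2 = (-0.7679, 3.3301, 4.0000)
after link 3: o_3 = (-0.7679, 6.3301, 5.0000)

-0.768 6.330 5.000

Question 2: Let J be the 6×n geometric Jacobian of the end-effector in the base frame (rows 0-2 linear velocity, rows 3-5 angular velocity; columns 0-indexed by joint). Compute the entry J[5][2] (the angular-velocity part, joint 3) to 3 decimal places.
axis z_2 = (0.0000,0.0000,1.0000); lever o_n−o_2 = (-0.0000,3.0000,1.0000)
cross product → J_v[:, 2] = (-3.0000,-0.0000,0.0000)
J_ω[:, 2] = z_2
entry J[5][2] = 1.0000

1.000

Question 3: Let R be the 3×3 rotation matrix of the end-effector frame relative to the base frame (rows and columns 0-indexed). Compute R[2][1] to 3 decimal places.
End-effector y-axis (col 1 of R) = (-0.0000,-0.0000,1.0000)
R[2][1] = 1.0000

1.000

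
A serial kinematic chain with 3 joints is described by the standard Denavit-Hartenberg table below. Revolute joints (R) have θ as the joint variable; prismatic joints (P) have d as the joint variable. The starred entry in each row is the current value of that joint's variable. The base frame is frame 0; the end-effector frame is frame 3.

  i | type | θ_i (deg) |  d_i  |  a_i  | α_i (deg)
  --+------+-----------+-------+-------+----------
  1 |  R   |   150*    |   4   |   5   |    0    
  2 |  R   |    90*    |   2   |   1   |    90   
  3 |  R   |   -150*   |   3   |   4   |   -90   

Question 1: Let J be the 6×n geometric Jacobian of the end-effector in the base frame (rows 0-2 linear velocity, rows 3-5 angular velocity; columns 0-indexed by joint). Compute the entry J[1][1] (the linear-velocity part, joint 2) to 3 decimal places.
-1.366

axis z_1 = (0.0000,0.0000,1.0000); lever o_n−o_1 = (-1.3660,3.6340,0.0000)
cross product → J_v[:, 1] = (-3.6340,-1.3660,0.0000)
J_ω[:, 1] = z_1
entry J[1][1] = -1.3660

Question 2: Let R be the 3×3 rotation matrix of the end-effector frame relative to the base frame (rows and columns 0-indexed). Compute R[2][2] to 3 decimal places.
End-effector z-axis (col 2 of R) = (-0.2500,-0.4330,-0.8660)
R[2][2] = -0.8660

-0.866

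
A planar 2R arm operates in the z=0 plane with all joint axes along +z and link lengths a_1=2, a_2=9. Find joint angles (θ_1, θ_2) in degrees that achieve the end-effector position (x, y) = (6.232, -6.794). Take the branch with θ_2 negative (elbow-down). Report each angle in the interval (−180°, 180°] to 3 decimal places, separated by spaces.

cos θ_2 = (84.9963−2²−9²)/(2·2·9) = -0.0001; θ_2 = -90.0060° (elbow-down)
β = atan2(-6.7940,6.2320) = -47.4705°; ψ = atan2(-9.0000,1.9991) = -77.4769°
θ_1 = β − ψ = 30.0064°

30.006 -90.006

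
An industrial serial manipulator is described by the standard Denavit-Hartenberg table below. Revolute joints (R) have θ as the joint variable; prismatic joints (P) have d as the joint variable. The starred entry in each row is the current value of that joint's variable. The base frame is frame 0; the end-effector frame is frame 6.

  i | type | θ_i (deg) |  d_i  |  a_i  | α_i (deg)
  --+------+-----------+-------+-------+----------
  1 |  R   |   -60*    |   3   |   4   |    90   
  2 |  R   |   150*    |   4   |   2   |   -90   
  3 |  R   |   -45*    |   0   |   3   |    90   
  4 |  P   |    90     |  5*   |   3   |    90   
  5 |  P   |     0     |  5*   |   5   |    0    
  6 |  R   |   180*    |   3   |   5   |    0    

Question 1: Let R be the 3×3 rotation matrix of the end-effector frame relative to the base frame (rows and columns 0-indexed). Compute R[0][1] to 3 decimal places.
End-effector y-axis (col 1 of R) = (0.3062,0.8839,0.3536)
R[0][1] = 0.3062

0.306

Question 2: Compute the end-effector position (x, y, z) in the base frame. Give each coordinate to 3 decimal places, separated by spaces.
-14.715 -5.140 3.523

after link 1: o_1 = (2.0000, -3.4641, 3.0000)
after link 2: o_2 = (-2.3301, -3.9641, 4.0000)
after link 3: o_3 = (-5.0858, -3.4338, 5.0607)
after link 4: o_4 = (-7.3667, -6.5542, 0.6948)
after link 5: o_5 = (-13.2095, -3.5052, -1.8675)
after link 6: o_6 = (-14.7152, -5.1399, 3.5232)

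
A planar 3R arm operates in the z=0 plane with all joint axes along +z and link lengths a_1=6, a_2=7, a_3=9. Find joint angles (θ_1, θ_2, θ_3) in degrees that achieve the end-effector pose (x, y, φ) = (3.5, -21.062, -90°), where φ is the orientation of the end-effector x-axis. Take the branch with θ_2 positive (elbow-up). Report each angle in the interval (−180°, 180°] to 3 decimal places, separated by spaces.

-90.003 30.006 -30.003

wrist centre = target − a_3·(cos φ, sin φ) = (3.5000, -12.0620)
cos θ_2 = (157.7418−6²−7²)/(2·6·7) = 0.8660; θ_2 = 30.0059° (elbow-up)
β = atan2(-12.0620,3.5000) = -73.8190°; ψ = atan2(3.5006,12.0618) = 16.1840°
θ_1 = β − ψ = -90.0029°
θ_3 = φ − θ_1 − θ_2 = -30.0029° (wrapped to (-180°,180°])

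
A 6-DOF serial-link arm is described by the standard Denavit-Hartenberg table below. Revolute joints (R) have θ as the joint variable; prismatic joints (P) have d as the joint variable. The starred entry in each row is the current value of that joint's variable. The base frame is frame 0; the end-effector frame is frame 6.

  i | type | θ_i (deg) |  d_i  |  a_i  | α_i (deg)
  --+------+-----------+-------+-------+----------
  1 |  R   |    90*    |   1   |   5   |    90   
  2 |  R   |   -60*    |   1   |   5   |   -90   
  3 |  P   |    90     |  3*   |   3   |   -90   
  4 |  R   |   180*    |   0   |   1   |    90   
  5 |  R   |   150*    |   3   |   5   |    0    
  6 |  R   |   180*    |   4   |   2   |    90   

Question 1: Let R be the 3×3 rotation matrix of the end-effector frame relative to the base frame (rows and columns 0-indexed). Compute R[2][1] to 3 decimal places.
End-effector y-axis (col 1 of R) = (-0.0000,-0.8660,-0.5000)
R[2][1] = -0.5000

-0.500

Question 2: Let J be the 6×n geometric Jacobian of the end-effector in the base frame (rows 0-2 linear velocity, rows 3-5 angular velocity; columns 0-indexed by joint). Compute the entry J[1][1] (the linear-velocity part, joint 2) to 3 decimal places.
axis z_1 = (1.0000,-0.0000,0.0000); lever o_n−o_1 = (-3.5981,-1.7141,-5.0311)
cross product → J_v[:, 1] = (0.0000,5.0311,-1.7141)
J_ω[:, 1] = z_1
entry J[1][1] = 5.0311

5.031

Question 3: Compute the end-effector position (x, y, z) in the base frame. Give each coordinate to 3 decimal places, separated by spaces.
after link 1: o_1 = (0.0000, 5.0000, 1.0000)
after link 2: o_2 = (1.0000, 7.5000, -3.3301)
after link 3: o_3 = (-2.0000, 10.0981, -1.8301)
after link 4: o_4 = (-1.0000, 10.0981, -1.8301)
after link 5: o_5 = (-5.3301, 6.2500, -1.1651)
after link 6: o_6 = (-3.5981, 3.2859, -4.0311)

-3.598 3.286 -4.031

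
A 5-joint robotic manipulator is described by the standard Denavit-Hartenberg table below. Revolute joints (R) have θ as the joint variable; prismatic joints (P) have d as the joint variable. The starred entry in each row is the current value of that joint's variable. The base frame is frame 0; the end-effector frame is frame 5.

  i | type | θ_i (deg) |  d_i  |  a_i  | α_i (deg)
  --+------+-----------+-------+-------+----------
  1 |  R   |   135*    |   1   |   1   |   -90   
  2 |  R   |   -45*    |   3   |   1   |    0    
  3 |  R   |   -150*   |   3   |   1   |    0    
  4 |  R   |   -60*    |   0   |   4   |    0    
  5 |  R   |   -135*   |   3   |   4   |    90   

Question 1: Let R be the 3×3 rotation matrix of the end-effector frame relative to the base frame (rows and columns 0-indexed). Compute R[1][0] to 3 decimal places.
End-effector x-axis (col 0 of R) = (-0.6124,0.6124,0.5000)
R[1][0] = 0.6124

0.612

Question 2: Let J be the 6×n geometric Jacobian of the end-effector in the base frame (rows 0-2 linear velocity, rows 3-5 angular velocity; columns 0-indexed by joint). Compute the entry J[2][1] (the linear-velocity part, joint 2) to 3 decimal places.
-2.170

axis z_1 = (-0.7071,-0.7071,0.0000); lever o_n−o_1 = (-7.8984,-4.8295,-1.4154)
cross product → J_v[:, 1] = (1.0008,-1.0008,-2.1700)
J_ω[:, 1] = z_1
entry J[2][1] = -2.1700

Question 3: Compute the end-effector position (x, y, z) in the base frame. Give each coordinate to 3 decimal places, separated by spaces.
-8.605 -4.122 -0.415

after link 1: o_1 = (-0.7071, 0.7071, 1.0000)
after link 2: o_2 = (-3.3284, -0.9142, 1.7071)
after link 3: o_3 = (-4.7667, -3.7185, 1.4483)
after link 4: o_4 = (-4.0347, -4.4506, -2.4154)
after link 5: o_5 = (-8.6055, -4.1224, -0.4154)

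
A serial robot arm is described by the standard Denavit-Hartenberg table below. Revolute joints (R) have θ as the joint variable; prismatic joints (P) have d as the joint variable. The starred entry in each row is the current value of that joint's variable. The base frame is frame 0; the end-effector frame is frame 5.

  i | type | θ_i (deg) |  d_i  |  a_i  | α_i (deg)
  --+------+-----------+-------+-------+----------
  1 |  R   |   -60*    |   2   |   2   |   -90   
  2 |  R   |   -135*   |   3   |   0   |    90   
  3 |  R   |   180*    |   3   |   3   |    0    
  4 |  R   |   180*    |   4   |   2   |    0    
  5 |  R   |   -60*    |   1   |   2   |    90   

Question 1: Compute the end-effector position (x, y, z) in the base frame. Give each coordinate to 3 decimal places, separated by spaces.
-0.730 3.801 -3.657

after link 1: o_1 = (1.0000, -1.7321, 2.0000)
after link 2: o_2 = (3.5981, -0.2321, 2.0000)
after link 3: o_3 = (3.5981, -0.2321, -2.2426)
after link 4: o_4 = (1.4768, 3.4422, -3.6569)
after link 5: o_5 = (-0.7304, 3.8009, -3.6569)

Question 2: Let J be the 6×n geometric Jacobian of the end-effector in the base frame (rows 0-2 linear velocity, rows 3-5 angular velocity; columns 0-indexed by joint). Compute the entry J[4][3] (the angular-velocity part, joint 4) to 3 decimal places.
axis z_3 = (-0.3536,0.6124,-0.7071); lever o_n−o_3 = (-4.3284,4.0330,-1.4142)
cross product → J_v[:, 3] = (1.9857,2.5607,1.2247)
J_ω[:, 3] = z_3
entry J[4][3] = 0.6124

0.612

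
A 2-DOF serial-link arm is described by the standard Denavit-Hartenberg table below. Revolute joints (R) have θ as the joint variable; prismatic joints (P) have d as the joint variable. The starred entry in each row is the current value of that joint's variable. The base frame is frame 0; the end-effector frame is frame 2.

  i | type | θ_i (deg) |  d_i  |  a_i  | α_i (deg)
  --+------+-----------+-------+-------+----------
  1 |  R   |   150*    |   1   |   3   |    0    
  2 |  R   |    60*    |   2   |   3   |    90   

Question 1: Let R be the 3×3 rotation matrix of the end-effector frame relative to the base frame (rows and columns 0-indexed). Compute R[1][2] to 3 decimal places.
0.866

End-effector z-axis (col 2 of R) = (-0.5000,0.8660,0.0000)
R[1][2] = 0.8660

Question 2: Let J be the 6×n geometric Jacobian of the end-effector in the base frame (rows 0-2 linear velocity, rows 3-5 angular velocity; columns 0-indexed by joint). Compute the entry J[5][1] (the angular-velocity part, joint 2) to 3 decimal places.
1.000

axis z_1 = (0.0000,0.0000,1.0000); lever o_n−o_1 = (-2.5981,-1.5000,2.0000)
cross product → J_v[:, 1] = (1.5000,-2.5981,0.0000)
J_ω[:, 1] = z_1
entry J[5][1] = 1.0000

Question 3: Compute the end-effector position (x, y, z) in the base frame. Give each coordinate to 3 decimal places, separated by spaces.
after link 1: o_1 = (-2.5981, 1.5000, 1.0000)
after link 2: o_2 = (-5.1962, -0.0000, 3.0000)

-5.196 -0.000 3.000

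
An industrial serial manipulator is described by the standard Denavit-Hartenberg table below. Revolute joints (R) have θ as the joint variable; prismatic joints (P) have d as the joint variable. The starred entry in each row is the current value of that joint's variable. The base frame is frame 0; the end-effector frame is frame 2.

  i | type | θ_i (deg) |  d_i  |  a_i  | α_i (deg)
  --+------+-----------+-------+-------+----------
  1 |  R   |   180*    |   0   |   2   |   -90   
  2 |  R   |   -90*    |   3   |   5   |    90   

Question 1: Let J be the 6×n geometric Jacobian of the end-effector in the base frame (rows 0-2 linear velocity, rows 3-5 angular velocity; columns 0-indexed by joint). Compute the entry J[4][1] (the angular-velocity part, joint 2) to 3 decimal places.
-1.000

axis z_1 = (-0.0000,-1.0000,0.0000); lever o_n−o_1 = (-0.0000,-3.0000,5.0000)
cross product → J_v[:, 1] = (-5.0000,0.0000,-0.0000)
J_ω[:, 1] = z_1
entry J[4][1] = -1.0000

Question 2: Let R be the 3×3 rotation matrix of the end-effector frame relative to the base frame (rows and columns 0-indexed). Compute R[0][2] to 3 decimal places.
End-effector z-axis (col 2 of R) = (1.0000,-0.0000,0.0000)
R[0][2] = 1.0000

1.000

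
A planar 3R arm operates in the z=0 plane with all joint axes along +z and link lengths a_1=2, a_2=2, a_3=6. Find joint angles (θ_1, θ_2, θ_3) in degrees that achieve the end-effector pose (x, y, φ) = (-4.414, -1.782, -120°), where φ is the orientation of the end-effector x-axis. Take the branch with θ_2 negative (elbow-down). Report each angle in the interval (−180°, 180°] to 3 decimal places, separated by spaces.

wrist centre = target − a_3·(cos φ, sin φ) = (-1.4140, 3.4142)
cos θ_2 = (13.6558−2²−2²)/(2·2·2) = 0.7070; θ_2 = -45.0103° (elbow-down)
β = atan2(3.4142,-1.4140) = 112.4973°; ψ = atan2(-1.4145,3.4140) = -22.5052°
θ_1 = β − ψ = 135.0025°
θ_3 = φ − θ_1 − θ_2 = 150.0079° (wrapped to (-180°,180°])

135.002 -45.010 150.008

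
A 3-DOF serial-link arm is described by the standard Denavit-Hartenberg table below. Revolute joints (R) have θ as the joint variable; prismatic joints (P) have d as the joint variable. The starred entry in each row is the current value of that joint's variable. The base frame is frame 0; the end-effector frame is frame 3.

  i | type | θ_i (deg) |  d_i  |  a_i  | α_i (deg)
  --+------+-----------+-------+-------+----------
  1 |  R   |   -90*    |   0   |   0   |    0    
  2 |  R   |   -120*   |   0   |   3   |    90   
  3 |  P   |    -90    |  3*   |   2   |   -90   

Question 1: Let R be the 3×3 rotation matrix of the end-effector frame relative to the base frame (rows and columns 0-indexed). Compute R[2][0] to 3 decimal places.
End-effector x-axis (col 0 of R) = (-0.0000,0.0000,-1.0000)
R[2][0] = -1.0000

-1.000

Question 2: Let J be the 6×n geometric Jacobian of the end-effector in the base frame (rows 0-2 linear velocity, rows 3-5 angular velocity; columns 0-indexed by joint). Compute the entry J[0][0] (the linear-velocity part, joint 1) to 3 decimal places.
axis z_0 = ẑ; lever o_n−o_0 = (-1.0981,4.0981,-2.0000)
cross product → J_v[:, 0] = (-4.0981,-1.0981,0.0000)
J_ω[:, 0] = z_0
entry J[0][0] = -4.0981

-4.098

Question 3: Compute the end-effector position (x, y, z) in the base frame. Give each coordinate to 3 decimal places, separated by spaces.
-1.098 4.098 -2.000

after link 1: o_1 = (0.0000, 0.0000, 0.0000)
after link 2: o_2 = (-2.5981, 1.5000, 0.0000)
after link 3: o_3 = (-1.0981, 4.0981, -2.0000)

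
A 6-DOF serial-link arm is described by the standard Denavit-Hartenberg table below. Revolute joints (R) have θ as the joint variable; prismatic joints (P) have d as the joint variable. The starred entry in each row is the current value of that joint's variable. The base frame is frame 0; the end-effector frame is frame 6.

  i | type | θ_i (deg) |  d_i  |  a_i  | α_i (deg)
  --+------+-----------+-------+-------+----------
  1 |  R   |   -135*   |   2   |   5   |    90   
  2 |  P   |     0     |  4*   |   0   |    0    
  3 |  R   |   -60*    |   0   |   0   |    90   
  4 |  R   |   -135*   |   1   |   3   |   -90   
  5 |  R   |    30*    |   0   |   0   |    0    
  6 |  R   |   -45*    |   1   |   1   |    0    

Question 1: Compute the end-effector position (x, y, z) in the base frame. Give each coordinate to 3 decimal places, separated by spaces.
-2.369 -1.678 3.187

after link 1: o_1 = (-3.5355, -3.5355, 2.0000)
after link 2: o_2 = (-6.3640, -0.7071, 2.0000)
after link 3: o_3 = (-6.3640, -0.7071, 2.0000)
after link 4: o_4 = (-3.5016, -0.8447, 3.3371)
after link 5: o_5 = (-3.5016, -0.8447, 3.3371)
after link 6: o_6 = (-2.3687, -1.6777, 3.1868)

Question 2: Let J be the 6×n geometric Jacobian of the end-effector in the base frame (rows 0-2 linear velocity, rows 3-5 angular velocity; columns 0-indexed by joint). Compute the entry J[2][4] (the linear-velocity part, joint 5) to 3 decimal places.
0.641

axis z_4 = (0.2500,-0.7500,-0.6124); lever o_n−o_4 = (1.1329,-0.8330,-0.1503)
cross product → J_v[:, 4] = (-0.3974,-0.6562,0.6415)
J_ω[:, 4] = z_4
entry J[2][4] = 0.6415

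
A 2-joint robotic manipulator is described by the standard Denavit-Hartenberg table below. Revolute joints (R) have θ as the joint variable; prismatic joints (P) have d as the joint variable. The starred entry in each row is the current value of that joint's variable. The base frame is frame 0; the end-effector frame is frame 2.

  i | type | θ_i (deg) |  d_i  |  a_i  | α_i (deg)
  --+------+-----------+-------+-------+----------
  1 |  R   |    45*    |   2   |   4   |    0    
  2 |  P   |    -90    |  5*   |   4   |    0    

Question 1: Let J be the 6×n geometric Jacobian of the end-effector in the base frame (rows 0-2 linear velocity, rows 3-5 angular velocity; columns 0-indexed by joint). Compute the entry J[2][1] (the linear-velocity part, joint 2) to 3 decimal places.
1.000

prismatic axis z_1 = (0.0000,0.0000,1.0000)
J_v[:, 1] = z_1; J_ω[:, 1] = (0,0,0)
entry J[2][1] = 1.0000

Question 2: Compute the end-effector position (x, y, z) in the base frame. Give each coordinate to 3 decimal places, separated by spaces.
5.657 -0.000 7.000

after link 1: o_1 = (2.8284, 2.8284, 2.0000)
after link 2: o_2 = (5.6569, -0.0000, 7.0000)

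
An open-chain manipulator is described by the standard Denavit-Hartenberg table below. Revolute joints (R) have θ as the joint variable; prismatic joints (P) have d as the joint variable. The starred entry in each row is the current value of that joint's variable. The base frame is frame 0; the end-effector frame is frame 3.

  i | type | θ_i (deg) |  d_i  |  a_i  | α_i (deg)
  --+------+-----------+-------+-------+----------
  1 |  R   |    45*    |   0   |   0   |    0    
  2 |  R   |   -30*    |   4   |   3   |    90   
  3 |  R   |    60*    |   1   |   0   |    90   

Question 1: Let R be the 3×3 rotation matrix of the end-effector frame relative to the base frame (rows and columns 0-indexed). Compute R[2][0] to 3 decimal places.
0.866

End-effector x-axis (col 0 of R) = (0.4830,0.1294,0.8660)
R[2][0] = 0.8660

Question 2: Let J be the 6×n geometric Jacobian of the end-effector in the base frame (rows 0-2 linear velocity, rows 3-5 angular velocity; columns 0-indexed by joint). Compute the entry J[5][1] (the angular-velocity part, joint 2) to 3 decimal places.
axis z_1 = (0.0000,0.0000,1.0000); lever o_n−o_1 = (3.1566,-0.1895,4.0000)
cross product → J_v[:, 1] = (0.1895,3.1566,-0.0000)
J_ω[:, 1] = z_1
entry J[5][1] = 1.0000

1.000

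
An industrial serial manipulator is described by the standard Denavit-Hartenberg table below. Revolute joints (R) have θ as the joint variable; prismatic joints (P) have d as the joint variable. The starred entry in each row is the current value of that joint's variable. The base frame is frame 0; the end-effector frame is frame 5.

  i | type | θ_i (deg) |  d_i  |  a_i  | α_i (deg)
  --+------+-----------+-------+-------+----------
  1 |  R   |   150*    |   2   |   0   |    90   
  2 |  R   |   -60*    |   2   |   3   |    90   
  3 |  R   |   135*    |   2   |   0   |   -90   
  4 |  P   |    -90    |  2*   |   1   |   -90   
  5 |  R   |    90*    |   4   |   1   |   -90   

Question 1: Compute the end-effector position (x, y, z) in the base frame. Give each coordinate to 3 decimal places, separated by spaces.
after link 1: o_1 = (0.0000, 0.0000, 2.0000)
after link 2: o_2 = (-0.2990, 2.4821, -0.5981)
after link 3: o_3 = (1.2010, 1.6160, -1.5981)
after link 4: o_4 = (1.8562, -0.3953, -0.8733)
after link 5: o_5 = (4.5426, 2.1362, 0.9638)

4.543 2.136 0.964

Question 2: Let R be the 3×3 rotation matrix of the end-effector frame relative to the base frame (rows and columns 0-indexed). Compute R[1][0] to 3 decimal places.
0.789

End-effector x-axis (col 0 of R) = (0.0474,0.7891,-0.6124)
R[1][0] = 0.7891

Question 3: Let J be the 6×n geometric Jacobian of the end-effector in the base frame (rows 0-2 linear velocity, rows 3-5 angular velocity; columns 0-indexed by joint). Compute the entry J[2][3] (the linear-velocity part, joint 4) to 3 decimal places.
prismatic axis z_3 = (-0.0474,-0.7891,0.6124)
J_v[:, 3] = z_3; J_ω[:, 3] = (0,0,0)
entry J[2][3] = 0.6124

0.612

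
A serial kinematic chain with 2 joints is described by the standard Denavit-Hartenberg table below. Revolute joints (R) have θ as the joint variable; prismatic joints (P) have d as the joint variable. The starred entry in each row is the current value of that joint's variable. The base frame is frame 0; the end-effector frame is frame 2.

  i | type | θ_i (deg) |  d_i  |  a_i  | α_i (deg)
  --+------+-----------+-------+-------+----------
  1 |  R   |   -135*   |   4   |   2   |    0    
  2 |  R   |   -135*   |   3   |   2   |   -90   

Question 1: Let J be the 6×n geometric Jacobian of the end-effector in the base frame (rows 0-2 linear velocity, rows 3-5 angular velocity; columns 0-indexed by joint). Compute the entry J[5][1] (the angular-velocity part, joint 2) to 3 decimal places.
1.000

axis z_1 = (0.0000,0.0000,1.0000); lever o_n−o_1 = (-0.0000,2.0000,3.0000)
cross product → J_v[:, 1] = (-2.0000,-0.0000,0.0000)
J_ω[:, 1] = z_1
entry J[5][1] = 1.0000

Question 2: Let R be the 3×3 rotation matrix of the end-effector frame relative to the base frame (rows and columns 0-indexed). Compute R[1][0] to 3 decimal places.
1.000

End-effector x-axis (col 0 of R) = (-0.0000,1.0000,0.0000)
R[1][0] = 1.0000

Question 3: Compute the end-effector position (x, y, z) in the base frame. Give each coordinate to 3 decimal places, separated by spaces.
after link 1: o_1 = (-1.4142, -1.4142, 4.0000)
after link 2: o_2 = (-1.4142, 0.5858, 7.0000)

-1.414 0.586 7.000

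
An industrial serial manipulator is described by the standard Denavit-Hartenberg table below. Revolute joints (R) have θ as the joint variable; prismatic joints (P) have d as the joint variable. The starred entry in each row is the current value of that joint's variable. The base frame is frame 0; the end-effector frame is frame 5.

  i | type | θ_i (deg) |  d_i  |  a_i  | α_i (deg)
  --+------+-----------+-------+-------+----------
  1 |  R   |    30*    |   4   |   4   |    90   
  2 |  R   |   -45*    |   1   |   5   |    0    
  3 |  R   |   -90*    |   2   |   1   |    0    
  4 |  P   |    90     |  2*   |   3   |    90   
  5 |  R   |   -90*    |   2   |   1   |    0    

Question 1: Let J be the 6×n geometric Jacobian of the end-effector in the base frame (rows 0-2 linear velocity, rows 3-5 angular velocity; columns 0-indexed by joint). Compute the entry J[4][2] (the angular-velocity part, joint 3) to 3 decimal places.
-0.866

axis z_2 = (0.5000,-0.8660,0.0000); lever o_n−o_2 = (1.5000,-2.5981,-4.2426)
cross product → J_v[:, 2] = (3.6742,2.1213,-0.0000)
J_ω[:, 2] = z_2
entry J[4][2] = -0.8660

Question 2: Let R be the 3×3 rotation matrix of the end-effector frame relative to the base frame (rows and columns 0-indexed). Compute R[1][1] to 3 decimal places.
End-effector y-axis (col 1 of R) = (0.6124,0.3536,-0.7071)
R[1][1] = 0.3536

0.354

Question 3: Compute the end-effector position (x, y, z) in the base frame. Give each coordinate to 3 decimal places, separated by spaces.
8.526 0.304 -3.778

after link 1: o_1 = (3.4641, 2.0000, 4.0000)
after link 2: o_2 = (7.0260, 2.9017, 0.4645)
after link 3: o_3 = (7.4136, 0.8161, -0.2426)
after link 4: o_4 = (10.2507, 0.1447, -2.3640)
after link 5: o_5 = (8.5260, 0.3037, -3.7782)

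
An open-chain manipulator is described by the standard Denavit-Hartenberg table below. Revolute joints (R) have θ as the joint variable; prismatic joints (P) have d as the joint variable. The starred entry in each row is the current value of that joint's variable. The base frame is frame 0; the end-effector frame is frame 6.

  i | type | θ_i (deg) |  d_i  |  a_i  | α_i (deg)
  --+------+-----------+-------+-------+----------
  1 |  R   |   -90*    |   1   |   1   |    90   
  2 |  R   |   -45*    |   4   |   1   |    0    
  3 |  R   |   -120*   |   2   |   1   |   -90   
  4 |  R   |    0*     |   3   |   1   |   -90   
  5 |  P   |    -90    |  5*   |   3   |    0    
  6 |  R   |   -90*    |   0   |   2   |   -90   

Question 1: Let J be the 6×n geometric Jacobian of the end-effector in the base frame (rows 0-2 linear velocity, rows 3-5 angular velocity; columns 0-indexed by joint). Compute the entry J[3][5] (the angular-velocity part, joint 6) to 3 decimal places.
axis z_5 = (1.0000,0.0000,-0.0000); lever o_n−o_5 = (0.0000,-1.9319,0.5176)
cross product → J_v[:, 5] = (-0.0000,-0.5176,-1.9319)
J_ω[:, 5] = z_5
entry J[3][5] = 1.0000

1.000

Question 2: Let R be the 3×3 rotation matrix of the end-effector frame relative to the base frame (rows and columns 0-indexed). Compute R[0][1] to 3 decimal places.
End-effector y-axis (col 1 of R) = (-1.0000,-0.0000,0.0000)
R[0][1] = -1.0000

-1.000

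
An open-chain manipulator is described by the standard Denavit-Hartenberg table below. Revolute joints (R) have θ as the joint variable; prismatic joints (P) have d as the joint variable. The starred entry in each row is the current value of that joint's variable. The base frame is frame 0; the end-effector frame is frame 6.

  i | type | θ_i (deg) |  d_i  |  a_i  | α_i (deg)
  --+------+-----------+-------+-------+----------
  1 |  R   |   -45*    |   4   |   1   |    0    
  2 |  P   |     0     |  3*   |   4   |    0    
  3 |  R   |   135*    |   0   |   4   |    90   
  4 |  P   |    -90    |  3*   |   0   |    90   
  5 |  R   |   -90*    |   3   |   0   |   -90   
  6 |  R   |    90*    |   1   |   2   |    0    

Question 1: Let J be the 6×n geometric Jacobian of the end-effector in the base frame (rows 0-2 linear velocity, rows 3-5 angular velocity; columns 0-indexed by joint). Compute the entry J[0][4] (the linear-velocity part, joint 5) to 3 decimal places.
axis z_4 = (0.0000,-1.0000,-0.0000); lever o_n−o_4 = (0.0000,-1.0000,-1.0000)
cross product → J_v[:, 4] = (1.0000,0.0000,-0.0000)
J_ω[:, 4] = z_4
entry J[0][4] = 1.0000

1.000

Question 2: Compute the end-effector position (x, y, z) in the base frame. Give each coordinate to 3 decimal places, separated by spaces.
after link 1: o_1 = (0.7071, -0.7071, 4.0000)
after link 2: o_2 = (3.5355, -3.5355, 7.0000)
after link 3: o_3 = (3.5355, 0.4645, 7.0000)
after link 4: o_4 = (6.5355, 0.4645, 7.0000)
after link 5: o_5 = (6.5355, -2.5355, 7.0000)
after link 6: o_6 = (6.5355, -0.5355, 6.0000)

6.536 -0.536 6.000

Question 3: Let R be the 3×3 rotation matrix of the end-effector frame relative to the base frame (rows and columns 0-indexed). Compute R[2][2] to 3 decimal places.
-1.000

End-effector z-axis (col 2 of R) = (0.0000,0.0000,-1.0000)
R[2][2] = -1.0000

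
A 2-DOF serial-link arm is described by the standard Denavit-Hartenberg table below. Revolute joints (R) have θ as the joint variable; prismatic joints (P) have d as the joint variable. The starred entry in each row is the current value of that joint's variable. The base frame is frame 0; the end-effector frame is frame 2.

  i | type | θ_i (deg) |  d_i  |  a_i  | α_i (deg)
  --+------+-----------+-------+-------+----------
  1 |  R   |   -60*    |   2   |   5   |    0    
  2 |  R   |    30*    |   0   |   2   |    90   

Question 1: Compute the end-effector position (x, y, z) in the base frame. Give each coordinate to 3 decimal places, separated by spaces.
4.232 -5.330 2.000

after link 1: o_1 = (2.5000, -4.3301, 2.0000)
after link 2: o_2 = (4.2321, -5.3301, 2.0000)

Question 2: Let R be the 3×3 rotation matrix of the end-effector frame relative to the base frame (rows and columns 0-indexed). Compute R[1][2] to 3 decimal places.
-0.866

End-effector z-axis (col 2 of R) = (-0.5000,-0.8660,0.0000)
R[1][2] = -0.8660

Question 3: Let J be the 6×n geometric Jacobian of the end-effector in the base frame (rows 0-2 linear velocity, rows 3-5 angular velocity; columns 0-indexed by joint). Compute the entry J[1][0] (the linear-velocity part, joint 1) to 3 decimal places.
axis z_0 = ẑ; lever o_n−o_0 = (4.2321,-5.3301,2.0000)
cross product → J_v[:, 0] = (5.3301,4.2321,-0.0000)
J_ω[:, 0] = z_0
entry J[1][0] = 4.2321

4.232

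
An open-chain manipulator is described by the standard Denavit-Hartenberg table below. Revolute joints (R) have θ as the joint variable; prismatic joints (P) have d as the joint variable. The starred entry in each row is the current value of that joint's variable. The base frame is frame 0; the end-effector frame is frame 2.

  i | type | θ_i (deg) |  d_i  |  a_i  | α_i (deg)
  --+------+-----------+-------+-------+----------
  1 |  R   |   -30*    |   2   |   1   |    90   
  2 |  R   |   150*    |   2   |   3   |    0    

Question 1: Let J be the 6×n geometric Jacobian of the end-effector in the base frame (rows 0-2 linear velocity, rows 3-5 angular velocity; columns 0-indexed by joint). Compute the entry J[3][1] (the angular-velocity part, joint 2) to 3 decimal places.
-0.500

axis z_1 = (-0.5000,-0.8660,0.0000); lever o_n−o_1 = (-3.2500,-0.4330,1.5000)
cross product → J_v[:, 1] = (-1.2990,0.7500,-2.5981)
J_ω[:, 1] = z_1
entry J[3][1] = -0.5000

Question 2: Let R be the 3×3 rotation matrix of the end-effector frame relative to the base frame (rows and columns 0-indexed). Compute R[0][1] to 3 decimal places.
-0.433

End-effector y-axis (col 1 of R) = (-0.4330,0.2500,-0.8660)
R[0][1] = -0.4330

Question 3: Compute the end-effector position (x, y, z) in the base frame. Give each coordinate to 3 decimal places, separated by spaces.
after link 1: o_1 = (0.8660, -0.5000, 2.0000)
after link 2: o_2 = (-2.3840, -0.9330, 3.5000)

-2.384 -0.933 3.500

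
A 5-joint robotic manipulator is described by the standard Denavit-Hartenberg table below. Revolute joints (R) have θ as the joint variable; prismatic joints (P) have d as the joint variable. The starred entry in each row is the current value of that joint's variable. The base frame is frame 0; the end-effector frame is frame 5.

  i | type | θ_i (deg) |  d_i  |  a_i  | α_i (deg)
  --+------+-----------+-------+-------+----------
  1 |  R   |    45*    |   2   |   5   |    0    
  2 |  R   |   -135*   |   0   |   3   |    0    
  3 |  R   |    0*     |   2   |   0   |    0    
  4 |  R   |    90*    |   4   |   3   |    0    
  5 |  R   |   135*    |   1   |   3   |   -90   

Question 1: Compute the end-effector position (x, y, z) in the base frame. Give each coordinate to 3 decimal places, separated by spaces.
4.414 2.657 9.000

after link 1: o_1 = (3.5355, 3.5355, 2.0000)
after link 2: o_2 = (3.5355, 0.5355, 2.0000)
after link 3: o_3 = (3.5355, 0.5355, 4.0000)
after link 4: o_4 = (6.5355, 0.5355, 8.0000)
after link 5: o_5 = (4.4142, 2.6569, 9.0000)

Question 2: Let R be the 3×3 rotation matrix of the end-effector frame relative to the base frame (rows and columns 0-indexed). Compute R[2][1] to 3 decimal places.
End-effector y-axis (col 1 of R) = (-0.0000,-0.0000,-1.0000)
R[2][1] = -1.0000

-1.000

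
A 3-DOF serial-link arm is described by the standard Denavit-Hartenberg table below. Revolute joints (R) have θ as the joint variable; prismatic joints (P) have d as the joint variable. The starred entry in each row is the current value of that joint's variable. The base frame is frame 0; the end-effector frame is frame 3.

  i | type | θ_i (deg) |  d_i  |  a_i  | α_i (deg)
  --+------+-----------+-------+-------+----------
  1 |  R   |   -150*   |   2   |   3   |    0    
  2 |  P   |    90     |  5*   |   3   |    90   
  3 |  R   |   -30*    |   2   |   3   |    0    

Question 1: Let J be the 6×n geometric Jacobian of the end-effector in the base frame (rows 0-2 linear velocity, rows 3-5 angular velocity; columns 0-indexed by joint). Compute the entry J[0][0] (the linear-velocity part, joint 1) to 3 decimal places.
axis z_0 = ẑ; lever o_n−o_0 = (-1.5311,-7.3481,5.5000)
cross product → J_v[:, 0] = (7.3481,-1.5311,0.0000)
J_ω[:, 0] = z_0
entry J[0][0] = 7.3481

7.348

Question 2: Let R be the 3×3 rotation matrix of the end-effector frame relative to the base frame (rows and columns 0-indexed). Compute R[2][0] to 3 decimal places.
-0.500

End-effector x-axis (col 0 of R) = (0.4330,-0.7500,-0.5000)
R[2][0] = -0.5000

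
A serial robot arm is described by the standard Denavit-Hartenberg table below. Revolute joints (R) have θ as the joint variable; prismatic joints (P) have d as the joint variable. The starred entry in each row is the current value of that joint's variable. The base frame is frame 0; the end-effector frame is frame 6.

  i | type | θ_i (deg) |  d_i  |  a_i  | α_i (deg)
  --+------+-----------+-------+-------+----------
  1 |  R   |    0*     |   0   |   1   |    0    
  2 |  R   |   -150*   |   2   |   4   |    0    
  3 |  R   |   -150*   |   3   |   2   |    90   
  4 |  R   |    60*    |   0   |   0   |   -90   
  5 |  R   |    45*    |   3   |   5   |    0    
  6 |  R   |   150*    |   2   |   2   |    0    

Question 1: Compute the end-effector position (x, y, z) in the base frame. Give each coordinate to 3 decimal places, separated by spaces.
-5.842 -1.815 8.889

after link 1: o_1 = (1.0000, 0.0000, 0.0000)
after link 2: o_2 = (-2.4641, -2.0000, 2.0000)
after link 3: o_3 = (-1.4641, -0.2679, 5.0000)
after link 4: o_4 = (-1.4641, -0.2679, 5.0000)
after link 5: o_5 = (-4.9411, 0.7807, 9.5619)
after link 6: o_6 = (-5.8418, -1.8146, 8.8888)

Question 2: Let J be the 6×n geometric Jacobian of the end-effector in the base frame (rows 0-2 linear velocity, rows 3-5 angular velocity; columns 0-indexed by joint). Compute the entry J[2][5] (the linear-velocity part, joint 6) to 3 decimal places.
0.448

axis z_5 = (-0.4330,-0.7500,0.5000); lever o_n−o_5 = (-0.9007,-2.5953,-0.6730)
cross product → J_v[:, 5] = (1.8024,-0.7418,0.4483)
J_ω[:, 5] = z_5
entry J[2][5] = 0.4483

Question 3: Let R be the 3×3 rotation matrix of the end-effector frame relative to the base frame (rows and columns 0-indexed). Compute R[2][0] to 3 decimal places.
-0.837

End-effector x-axis (col 0 of R) = (-0.0173,-0.5477,-0.8365)
R[2][0] = -0.8365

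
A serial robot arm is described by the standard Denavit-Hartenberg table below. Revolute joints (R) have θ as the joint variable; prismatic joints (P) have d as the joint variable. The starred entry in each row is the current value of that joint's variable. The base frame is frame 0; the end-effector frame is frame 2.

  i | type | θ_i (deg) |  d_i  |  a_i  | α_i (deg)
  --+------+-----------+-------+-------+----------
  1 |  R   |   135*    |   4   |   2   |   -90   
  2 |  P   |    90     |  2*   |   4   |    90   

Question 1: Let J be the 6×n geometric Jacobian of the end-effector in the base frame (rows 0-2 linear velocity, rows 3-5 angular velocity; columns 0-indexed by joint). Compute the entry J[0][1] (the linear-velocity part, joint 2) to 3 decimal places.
-0.707

prismatic axis z_1 = (-0.7071,-0.7071,0.0000)
J_v[:, 1] = z_1; J_ω[:, 1] = (0,0,0)
entry J[0][1] = -0.7071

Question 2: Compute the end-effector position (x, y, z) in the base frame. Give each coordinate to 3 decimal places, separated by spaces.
after link 1: o_1 = (-1.4142, 1.4142, 4.0000)
after link 2: o_2 = (-2.8284, 0.0000, 0.0000)

-2.828 0.000 0.000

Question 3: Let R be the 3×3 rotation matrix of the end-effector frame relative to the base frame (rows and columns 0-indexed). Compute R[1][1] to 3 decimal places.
-0.707

End-effector y-axis (col 1 of R) = (-0.7071,-0.7071,0.0000)
R[1][1] = -0.7071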